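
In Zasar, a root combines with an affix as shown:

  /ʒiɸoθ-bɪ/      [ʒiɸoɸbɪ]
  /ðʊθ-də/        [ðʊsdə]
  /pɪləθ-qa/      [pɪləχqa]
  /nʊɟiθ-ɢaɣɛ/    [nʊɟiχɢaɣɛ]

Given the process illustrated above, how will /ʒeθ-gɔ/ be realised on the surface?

[ʒexgɔ]

The data show regressive place assimilation: /θ/ → [ɸ] before /b/; /θ/ → [s] before /d/; /θ/ → [χ] before /q/; /θ/ → [χ] before /ɢ/. In each pair only place changes, matching the following consonant, while manner and voice stay constant.
The rule targets /θ/ (voiceless dental fricative), which sits before the trigger /g/ (velar).
The voiceless velar fricative is [x], so /θ/ → [x].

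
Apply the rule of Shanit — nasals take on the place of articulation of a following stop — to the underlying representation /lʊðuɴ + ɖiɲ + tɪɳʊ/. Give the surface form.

The rule targets /ɴ/ (voiced uvular nasal), which sits before the trigger /ɖ/ (retroflex).
A voiced retroflex nasal is [ɳ], so the surface segment is [ɳ].
The same rule applies at the second boundary: /ɲ/ → [n] next to /t/.

[lʊðuɳɖintɪɳʊ]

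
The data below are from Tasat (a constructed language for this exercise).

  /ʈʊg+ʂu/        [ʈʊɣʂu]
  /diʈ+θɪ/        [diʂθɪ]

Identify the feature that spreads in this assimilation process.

manner

The segment that alternates is /g/, which surfaces as [ɣ] when adjacent to /ʂ/.
The change stop → fricative matches the manner of the following /ʂ/, identifying this as manner assimilation.
The other alternating form patterns the same way: /ʈ/ → [ʂ] before /θ/ (stop → fricative, matching a fricative) — only manner changes, and always toward the following segment.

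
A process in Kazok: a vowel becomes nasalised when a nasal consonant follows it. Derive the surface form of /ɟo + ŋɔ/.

The vowel /o/ is adjacent to the following nasal /ŋ/, so it acquires [+nasal] and surfaces as [õ].

[ɟõŋɔ]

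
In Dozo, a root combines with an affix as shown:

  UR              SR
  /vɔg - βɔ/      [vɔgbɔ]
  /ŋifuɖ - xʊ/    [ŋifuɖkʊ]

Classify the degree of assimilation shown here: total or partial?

The segment that alternates is /β/, which surfaces as [b] when adjacent to /g/.
The change fricative → stop matches the manner of the preceding /g/, identifying this as manner assimilation.
Place and voice are unchanged, so the assimilation is partial, not total.
The same holds elsewhere in the data: /x/ → [k] after /ɖ/ (fricative → stop, matching a stop) — only manner changes, and always toward the preceding segment.

partial assimilation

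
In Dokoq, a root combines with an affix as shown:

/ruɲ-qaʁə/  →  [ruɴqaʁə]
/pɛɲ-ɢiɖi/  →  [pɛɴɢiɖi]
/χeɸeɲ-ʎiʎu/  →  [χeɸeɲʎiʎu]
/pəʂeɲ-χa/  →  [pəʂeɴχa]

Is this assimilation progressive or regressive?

regressive

The segment that alternates is /ɲ/, which surfaces as [ɴ] when adjacent to /q/.
/ɲ/ is palatal while /q/ is uvular; the output [ɴ] is uvular, matching the trigger — so the feature that spreads is place.
Checking the remaining alternations: /ɲ/ → [ɴ] before /ɢ/ (palatal → uvular, matching uvular); /ɲ/ → [ɴ] before /χ/ (palatal → uvular, matching uvular) — only place changes, and always toward the following segment.
Nothing changes in [χeɸeɲʎiʎu]: there the adjacent consonants already agree in place (/ɲ/ and /ʎ/ are both palatal), so this form is consistent with the same rule.
Since the segment that changes precedes the conditioning segment, the assimilation is regressive.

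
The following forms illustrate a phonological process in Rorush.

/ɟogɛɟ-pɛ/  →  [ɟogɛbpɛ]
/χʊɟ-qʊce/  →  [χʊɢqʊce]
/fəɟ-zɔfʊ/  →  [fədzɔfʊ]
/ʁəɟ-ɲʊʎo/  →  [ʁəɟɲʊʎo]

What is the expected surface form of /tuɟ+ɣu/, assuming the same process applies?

The data show regressive place assimilation: /ɟ/ → [b] before /p/; /ɟ/ → [ɢ] before /q/; /ɟ/ → [d] before /z/. In each pair only place changes, matching the following consonant, while manner and voice stay constant.
No alternation appears in [ʁəɟɲʊʎo]: there the adjacent consonants already agree in place (/ɟ/ and /ɲ/ are both palatal), so this form is consistent with the same rule.
/ɟ/ is a voiced palatal stop. The following trigger /ɣ/ is velar, so /ɟ/ must become velar as well.
The voiced velar stop is [g], so /ɟ/ → [g].

[tugɣu]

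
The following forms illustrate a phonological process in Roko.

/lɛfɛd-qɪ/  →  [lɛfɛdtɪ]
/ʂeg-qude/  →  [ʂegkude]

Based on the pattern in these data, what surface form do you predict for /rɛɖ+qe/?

The data show progressive place assimilation: /q/ → [t] after /d/; /q/ → [k] after /g/. In each pair only place changes, matching the preceding consonant, while manner and voice stay constant.
The rule targets /q/ (voiceless uvular stop), which sits after the trigger /ɖ/ (retroflex).
A voiceless retroflex stop is [ʈ], so the surface segment is [ʈ].

[rɛɖʈe]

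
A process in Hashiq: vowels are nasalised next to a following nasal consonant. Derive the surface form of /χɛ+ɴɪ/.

[χɛ̃ɴɪ]

/ɛ/ sits next to the nasal /ɴ/ and is therefore nasalised to [ɛ̃].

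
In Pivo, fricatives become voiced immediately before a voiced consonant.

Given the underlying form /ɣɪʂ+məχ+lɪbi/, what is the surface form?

The rule targets /ʂ/ (voiceless retroflex fricative), which sits before the trigger /m/ (voiced).
The voiced retroflex fricative is [ʐ], so /ʂ/ → [ʐ].
At the second juncture, /χ/ likewise becomes [ʁ] adjacent to /l/.

[ɣɪʐməʁlɪbi]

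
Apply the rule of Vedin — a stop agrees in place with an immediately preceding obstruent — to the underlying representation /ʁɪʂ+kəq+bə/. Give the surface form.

[ʁɪʂʈəqɢə]

/k/ is a voiceless velar stop. The preceding trigger /ʂ/ is retroflex, so /k/ must become retroflex as well.
A voiceless retroflex stop is [ʈ], so the surface segment is [ʈ].
At the second juncture, /b/ likewise becomes [ɢ] adjacent to /q/.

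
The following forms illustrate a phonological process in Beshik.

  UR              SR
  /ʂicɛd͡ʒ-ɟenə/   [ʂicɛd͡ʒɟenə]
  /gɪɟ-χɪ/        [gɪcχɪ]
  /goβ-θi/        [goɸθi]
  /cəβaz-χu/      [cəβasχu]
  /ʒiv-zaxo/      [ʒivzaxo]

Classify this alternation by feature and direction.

Comparing underlying and surface forms, /ɟ/ → [c] is the alternation; the neighbouring /χ/ is constant.
The change voiced → voiceless matches the voicing of the following /χ/, identifying this as voicing assimilation.
Place and manner are unchanged, so the assimilation is partial, not total.
The same holds elsewhere in the data: /β/ → [ɸ] before /θ/ (voiced → voiceless, matching voiceless); /z/ → [s] before /χ/ (voiced → voiceless, matching voiceless) — only voicing changes, and always toward the following segment.
Nothing changes in [ʂicɛd͡ʒɟenə], [ʒivzaxo]: there the adjacent consonants already agree in voicing (/d͡ʒ/ and /ɟ/ are both voiced; /v/ and /z/ are both voiced), so these forms are consistent with the same rule.
The trigger is the following segment, so the direction is regressive (anticipatory).

regressive voicing assimilation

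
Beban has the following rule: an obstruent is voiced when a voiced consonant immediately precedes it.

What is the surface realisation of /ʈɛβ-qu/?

The rule targets /q/ (voiceless uvular stop), which sits after the trigger /β/ (voiced).
Changing only its voicing to voiced gives [ɢ] — the voiced uvular stop.

[ʈɛβɢu]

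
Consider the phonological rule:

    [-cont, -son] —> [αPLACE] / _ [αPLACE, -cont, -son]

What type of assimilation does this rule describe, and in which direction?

The shared variable α links the value of the place features (abbreviated [PLACE]) on the target to the same value on the neighbouring segment, so place is the feature that assimilates.
Since the environment is written after the underscore, the trigger follows the target; the direction is regressive.

regressive place assimilation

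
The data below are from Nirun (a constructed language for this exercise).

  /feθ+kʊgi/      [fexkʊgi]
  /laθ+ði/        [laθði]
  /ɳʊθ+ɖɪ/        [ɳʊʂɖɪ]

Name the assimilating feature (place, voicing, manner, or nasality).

place

Comparing underlying and surface forms, /θ/ → [x] is the alternation; the neighbouring /k/ is constant.
/θ/ is dental while /k/ is velar; the output [x] is velar, matching the trigger — so the feature that spreads is place.
The other alternating form patterns the same way: /θ/ → [ʂ] before /ɖ/ (dental → retroflex, matching retroflex) — only place changes, and always toward the following segment.
No alternation appears in [laθði]: there the adjacent consonants already agree in place (/θ/ and /ð/ are both dental), so this form is consistent with the same rule.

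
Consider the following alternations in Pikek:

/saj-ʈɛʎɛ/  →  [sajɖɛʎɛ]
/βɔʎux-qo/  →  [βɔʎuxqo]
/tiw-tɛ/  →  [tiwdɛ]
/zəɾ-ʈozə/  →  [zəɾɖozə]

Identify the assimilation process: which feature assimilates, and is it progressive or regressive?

progressive voicing assimilation

Comparing underlying and surface forms, /ʈ/ → [ɖ] is the alternation; the neighbouring /j/ is constant.
The change voiceless → voiced matches the voicing of the preceding /j/, identifying this as voicing assimilation.
Place and manner are unchanged, so the assimilation is partial, not total.
Checking the remaining alternations: /t/ → [d] after /w/ (voiceless → voiced, matching voiced); /ʈ/ → [ɖ] after /ɾ/ (voiceless → voiced, matching voiced) — only voicing changes, and always toward the preceding segment.
No alternation appears in [βɔʎuxqo]: there the adjacent consonants already agree in voicing (/q/ and /x/ are both voiceless), so this form is consistent with the same rule.
The trigger is the preceding segment, so the direction is progressive (perseverative).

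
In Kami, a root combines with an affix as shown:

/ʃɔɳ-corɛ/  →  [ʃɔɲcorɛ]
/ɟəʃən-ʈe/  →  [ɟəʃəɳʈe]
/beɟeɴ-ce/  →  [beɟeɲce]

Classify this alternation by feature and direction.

regressive place assimilation

The segment that alternates is /ɳ/, which surfaces as [ɲ] when adjacent to /c/.
The change retroflex → palatal matches the place of the following /c/, identifying this as place assimilation.
Manner and voice are unchanged, so the assimilation is partial, not total.
Checking the remaining alternations: /n/ → [ɳ] before /ʈ/ (alveolar → retroflex, matching retroflex); /ɴ/ → [ɲ] before /c/ (uvular → palatal, matching palatal) — only place changes, and always toward the following segment.
The trigger is the following segment, so the direction is regressive (anticipatory).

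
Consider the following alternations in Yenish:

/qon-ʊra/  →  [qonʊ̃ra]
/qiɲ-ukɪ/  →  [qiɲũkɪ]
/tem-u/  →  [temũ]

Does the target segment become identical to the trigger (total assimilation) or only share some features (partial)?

partial assimilation

The vowel /ʊ/ surfaces as nasalised [ʊ̃] next to the preceding nasal /n/ — it has acquired the [+nasal] feature of its neighbour.
The other forms show the same pattern: /u/ → [ũ] after /ɲ/; /u/ → [ũ] after /m/ — each time a vowel is nasalised next to a preceding nasal.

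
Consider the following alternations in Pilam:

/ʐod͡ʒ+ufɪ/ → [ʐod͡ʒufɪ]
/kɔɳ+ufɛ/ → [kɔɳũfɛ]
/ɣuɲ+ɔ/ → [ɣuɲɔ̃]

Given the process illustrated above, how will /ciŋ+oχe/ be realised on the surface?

[ciŋõχe]

The data show progressive nasality assimilation (vowel nasalisation): /u/ → [ũ] after /ɳ/; /ɔ/ → [ɔ̃] after /ɲ/ — a vowel is nasalised by an immediately preceding nasal consonant.
No change occurs in [ʐod͡ʒufɪ] because the vowel at the boundary is adjacent to an oral consonant, not a nasal (/u/ next to /d͡ʒ/).
/o/ sits next to the nasal /ŋ/ and is therefore nasalised to [õ].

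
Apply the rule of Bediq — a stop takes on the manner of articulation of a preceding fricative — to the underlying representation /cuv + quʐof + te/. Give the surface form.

The rule targets /q/ (voiceless uvular stop), which sits after the trigger /v/ (fricative).
Changing only its manner to fricative gives [χ] — the voiceless uvular fricative.
The same rule applies at the second boundary: /t/ → [s] next to /f/.

[cuvχuʐofse]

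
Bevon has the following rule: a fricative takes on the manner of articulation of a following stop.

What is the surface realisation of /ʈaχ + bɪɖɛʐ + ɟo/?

The rule targets /χ/ (voiceless uvular fricative), which sits before the trigger /b/ (stop).
Changing only its manner to stop gives [q] — the voiceless uvular stop.
The same rule applies at the second boundary: /ʐ/ → [ɖ] next to /ɟ/.

[ʈaqbɪɖɛɖɟo]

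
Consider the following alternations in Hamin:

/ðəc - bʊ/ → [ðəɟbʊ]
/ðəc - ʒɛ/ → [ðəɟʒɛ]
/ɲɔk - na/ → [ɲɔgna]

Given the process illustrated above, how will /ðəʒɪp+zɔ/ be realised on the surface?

[ðəʒɪbzɔ]

The data show regressive voicing assimilation: /c/ → [ɟ] before /b/; /c/ → [ɟ] before /ʒ/; /k/ → [g] before /n/. In each pair only voicing changes, matching the following consonant, while place and manner stay constant.
/p/ is a voiceless bilabial stop. The following trigger /z/ is voiced, so /p/ must become voiced as well.
Changing only its voicing to voiced gives [b] — the voiced bilabial stop.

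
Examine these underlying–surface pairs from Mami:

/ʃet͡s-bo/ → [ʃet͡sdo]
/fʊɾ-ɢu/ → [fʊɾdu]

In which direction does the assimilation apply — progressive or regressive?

Underlying /b/ is realised as [d] next to /t͡s/; /t͡s/ itself does not change.
/b/ is bilabial while /t͡s/ is alveolar; the output [d] is alveolar, matching the trigger — so the feature that spreads is place.
Checking the remaining alternation: /ɢ/ → [d] after /ɾ/ (uvular → alveolar, matching alveolar) — only place changes, and always toward the preceding segment.
Since the segment that changes follows the conditioning segment, the assimilation is progressive.

progressive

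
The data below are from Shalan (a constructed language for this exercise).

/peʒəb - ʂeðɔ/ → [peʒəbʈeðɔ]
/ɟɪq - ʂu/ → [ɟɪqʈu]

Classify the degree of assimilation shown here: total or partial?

partial assimilation

The segment that alternates is /ʂ/, which surfaces as [ʈ] when adjacent to /b/.
The change fricative → stop matches the manner of the preceding /b/, identifying this as manner assimilation.
Place and voice are unchanged, so the assimilation is partial, not total.
The same holds elsewhere in the data: /ʂ/ → [ʈ] after /q/ (fricative → stop, matching a stop) — only manner changes, and always toward the preceding segment.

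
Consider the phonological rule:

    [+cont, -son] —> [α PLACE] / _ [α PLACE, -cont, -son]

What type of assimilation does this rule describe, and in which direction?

The rule copies the place features (abbreviated [PLACE]) from the environment onto the target, so the assimilating feature is place.
Since the environment is written after the underscore, the trigger follows the target; the direction is regressive.

regressive place assimilation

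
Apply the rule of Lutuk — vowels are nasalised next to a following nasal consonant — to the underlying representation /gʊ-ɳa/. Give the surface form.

/ʊ/ sits next to the nasal /ɳ/ and is therefore nasalised to [ʊ̃].

[gʊ̃ɳa]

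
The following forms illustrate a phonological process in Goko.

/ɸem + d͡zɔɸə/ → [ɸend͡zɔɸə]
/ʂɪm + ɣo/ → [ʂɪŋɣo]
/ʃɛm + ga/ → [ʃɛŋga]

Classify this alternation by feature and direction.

regressive place assimilation

Comparing underlying and surface forms, /m/ → [n] is the alternation; the neighbouring /d͡z/ is constant.
The change bilabial → alveolar matches the place of the following /d͡z/, identifying this as place assimilation.
Manner and voice are unchanged, so the assimilation is partial, not total.
Checking the remaining alternations: /m/ → [ŋ] before /ɣ/ (bilabial → velar, matching velar); /m/ → [ŋ] before /g/ (bilabial → velar, matching velar) — only place changes, and always toward the following segment.
The trigger is the following segment, so the direction is regressive (anticipatory).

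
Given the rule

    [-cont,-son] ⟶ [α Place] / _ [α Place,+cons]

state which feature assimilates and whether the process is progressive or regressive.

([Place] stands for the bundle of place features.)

The rule copies the place features (abbreviated [Place]) from the environment onto the target, so the assimilating feature is place.
The conditioning segment sits to the right of the focus bar, meaning the trigger follows the segment that changes — regressive assimilation.

regressive place assimilation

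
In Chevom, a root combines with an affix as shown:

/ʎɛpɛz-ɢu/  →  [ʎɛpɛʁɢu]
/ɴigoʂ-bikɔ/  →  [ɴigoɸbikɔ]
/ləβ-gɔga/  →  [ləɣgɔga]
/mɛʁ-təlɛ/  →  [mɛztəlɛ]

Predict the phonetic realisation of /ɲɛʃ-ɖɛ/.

[ɲɛʂɖɛ]

The data show regressive place assimilation: /z/ → [ʁ] before /ɢ/; /ʂ/ → [ɸ] before /b/; /β/ → [ɣ] before /g/; /ʁ/ → [z] before /t/. In each pair only place changes, matching the following consonant, while manner and voice stay constant.
The rule targets /ʃ/ (voiceless postalveolar fricative), which sits before the trigger /ɖ/ (retroflex).
Changing only its place to retroflex gives [ʂ] — the voiceless retroflex fricative.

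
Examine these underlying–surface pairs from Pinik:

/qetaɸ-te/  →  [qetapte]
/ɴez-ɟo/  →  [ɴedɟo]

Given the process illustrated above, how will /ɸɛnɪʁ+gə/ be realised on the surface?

[ɸɛnɪɢgə]

The data show regressive manner assimilation: /ɸ/ → [p] before /t/; /z/ → [d] before /ɟ/. In each pair only manner changes, matching the following consonant, while place and voice stay constant.
The rule targets /ʁ/ (voiced uvular fricative), which sits before the trigger /g/ (stop).
Changing only its manner to stop gives [ɢ] — the voiced uvular stop.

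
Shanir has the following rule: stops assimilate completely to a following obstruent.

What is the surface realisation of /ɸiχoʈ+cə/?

[ɸiχoccə]

/ʈ/ is the segment targeted by the rule; it sits immediately before /c/, so it assimilates completely and surfaces as [c].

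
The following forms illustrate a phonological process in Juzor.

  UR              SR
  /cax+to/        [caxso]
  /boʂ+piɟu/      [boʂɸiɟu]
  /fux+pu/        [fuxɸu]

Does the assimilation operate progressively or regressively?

The segment that alternates is /t/, which surfaces as [s] when adjacent to /x/.
/t/ is a stop while /x/ is a fricative; the output [s] is a fricative, matching the trigger — so the feature that spreads is manner.
Checking the remaining alternations: /p/ → [ɸ] after /ʂ/ (stop → fricative, matching a fricative); /p/ → [ɸ] after /x/ (stop → fricative, matching a fricative) — only manner changes, and always toward the preceding segment.
Since the segment that changes follows the conditioning segment, the assimilation is progressive.

progressive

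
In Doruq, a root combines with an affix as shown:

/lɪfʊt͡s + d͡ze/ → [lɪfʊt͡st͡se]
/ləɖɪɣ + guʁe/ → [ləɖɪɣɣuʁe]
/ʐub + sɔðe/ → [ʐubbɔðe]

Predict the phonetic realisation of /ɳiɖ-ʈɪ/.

[ɳiɖɖɪ]

The data show progressive total assimilation (/d͡z/ → [t͡s] after /t͡s/; /g/ → [ɣ] after /ɣ/; /s/ → [b] after /b/): in every case the target segment becomes identical to its preceding neighbour, copying more than a single feature.
/ʈ/ is the segment targeted by the rule; it sits immediately after /ɖ/, so it assimilates completely and surfaces as [ɖ].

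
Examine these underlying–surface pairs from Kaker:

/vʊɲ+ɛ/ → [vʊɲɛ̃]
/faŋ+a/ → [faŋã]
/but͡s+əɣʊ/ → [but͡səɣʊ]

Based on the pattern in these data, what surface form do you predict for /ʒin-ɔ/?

[ʒinɔ̃]

The data show progressive nasality assimilation (vowel nasalisation): /ɛ/ → [ɛ̃] after /ɲ/; /a/ → [ã] after /ŋ/ — a vowel is nasalised by an immediately preceding nasal consonant.
No change occurs in [but͡səɣʊ] because the vowel at the boundary is adjacent to an oral consonant, not a nasal (/ə/ next to /t͡s/).
The vowel /ɔ/ is adjacent to the preceding nasal /n/, so it acquires [+nasal] and surfaces as [ɔ̃].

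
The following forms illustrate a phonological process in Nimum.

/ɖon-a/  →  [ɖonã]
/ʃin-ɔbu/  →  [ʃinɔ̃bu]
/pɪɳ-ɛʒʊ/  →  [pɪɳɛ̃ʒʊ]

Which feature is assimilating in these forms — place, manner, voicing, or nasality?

The vowel /a/ surfaces as nasalised [ã] next to the preceding nasal /n/ — it has acquired the [+nasal] feature of its neighbour.
Likewise in the remaining data: /ɔ/ → [ɔ̃] after /n/; /ɛ/ → [ɛ̃] after /ɳ/ — each time a vowel is nasalised next to a preceding nasal.

nasality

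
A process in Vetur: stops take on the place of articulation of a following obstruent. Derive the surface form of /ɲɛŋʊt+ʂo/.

/t/ is a voiceless alveolar stop. The following trigger /ʂ/ is retroflex, so /t/ must become retroflex as well.
Changing only its place to retroflex gives [ʈ] — the voiceless retroflex stop.

[ɲɛŋʊʈʂo]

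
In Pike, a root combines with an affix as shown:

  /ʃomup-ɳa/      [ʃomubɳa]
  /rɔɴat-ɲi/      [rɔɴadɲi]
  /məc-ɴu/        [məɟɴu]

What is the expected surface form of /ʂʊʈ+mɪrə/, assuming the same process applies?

The data show regressive voicing assimilation: /p/ → [b] before /ɳ/; /t/ → [d] before /ɲ/; /c/ → [ɟ] before /ɴ/. In each pair only voicing changes, matching the following consonant, while place and manner stay constant.
The rule targets /ʈ/ (voiceless retroflex stop), which sits before the trigger /m/ (voiced).
A voiced retroflex stop is [ɖ], so the surface segment is [ɖ].

[ʂʊɖmɪrə]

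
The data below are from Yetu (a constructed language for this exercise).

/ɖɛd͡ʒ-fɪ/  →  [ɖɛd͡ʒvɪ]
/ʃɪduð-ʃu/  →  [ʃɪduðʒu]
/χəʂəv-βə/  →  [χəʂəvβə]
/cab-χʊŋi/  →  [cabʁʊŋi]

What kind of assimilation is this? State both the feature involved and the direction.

The segment that alternates is /f/, which surfaces as [v] when adjacent to /d͡ʒ/.
/f/ is voiceless while /d͡ʒ/ is voiced; the output [v] is voiced, matching the trigger — so the feature that spreads is voicing.
Place and manner are unchanged, so the assimilation is partial, not total.
The same holds elsewhere in the data: /ʃ/ → [ʒ] after /ð/ (voiceless → voiced, matching voiced); /χ/ → [ʁ] after /b/ (voiceless → voiced, matching voiced) — only voicing changes, and always toward the preceding segment.
Nothing changes in [χəʂəvβə]: there the adjacent consonants already agree in voicing (/β/ and /v/ are both voiced), so this form is consistent with the same rule.
The trigger is the preceding segment, so the direction is progressive (perseverative).

progressive voicing assimilation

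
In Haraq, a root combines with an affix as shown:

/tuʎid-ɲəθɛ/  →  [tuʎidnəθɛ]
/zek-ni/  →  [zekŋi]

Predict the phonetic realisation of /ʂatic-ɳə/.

The data show progressive place assimilation: /ɲ/ → [n] after /d/; /n/ → [ŋ] after /k/. In each pair only place changes, matching the preceding consonant, while manner and voice stay constant.
The rule targets /ɳ/ (voiced retroflex nasal), which sits after the trigger /c/ (palatal).
Changing only its place to palatal gives [ɲ] — the voiced palatal nasal.

[ʂaticɲə]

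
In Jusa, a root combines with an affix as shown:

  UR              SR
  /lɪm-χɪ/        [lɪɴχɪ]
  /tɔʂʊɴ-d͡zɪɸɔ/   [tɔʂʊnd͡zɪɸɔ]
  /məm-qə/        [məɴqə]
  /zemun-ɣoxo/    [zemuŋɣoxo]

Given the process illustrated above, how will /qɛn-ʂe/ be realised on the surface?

[qɛɳʂe]

The data show regressive place assimilation: /m/ → [ɴ] before /χ/; /ɴ/ → [n] before /d͡z/; /m/ → [ɴ] before /q/; /n/ → [ŋ] before /ɣ/. In each pair only place changes, matching the following consonant, while manner and voice stay constant.
The rule targets /n/ (voiced alveolar nasal), which sits before the trigger /ʂ/ (retroflex).
A voiced retroflex nasal is [ɳ], so the surface segment is [ɳ].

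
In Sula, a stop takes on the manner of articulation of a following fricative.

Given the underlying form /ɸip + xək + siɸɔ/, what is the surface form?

[ɸiɸxəxsiɸɔ]

/p/ is a voiceless bilabial stop. The following trigger /x/ is a fricative, so /p/ must become a fricative as well.
A voiceless bilabial fricative is [ɸ], so the surface segment is [ɸ].
At the second juncture, /k/ likewise becomes [x] adjacent to /s/.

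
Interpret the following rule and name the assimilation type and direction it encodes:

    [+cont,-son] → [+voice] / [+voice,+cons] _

The target ([+cont,-son], fricatives) acquires [+voice] next to a voiced consonant ([+voice,+cons]) — it takes on the voicing of its neighbour, so the feature that spreads is voicing.
Since the environment is written before the underscore, the trigger precedes the target; the direction is progressive.

progressive voicing assimilation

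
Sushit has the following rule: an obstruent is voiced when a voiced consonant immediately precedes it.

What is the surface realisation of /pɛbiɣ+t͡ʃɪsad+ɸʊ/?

[pɛbiɣd͡ʒɪsadβʊ]

/t͡ʃ/ is a voiceless postalveolar affricate. The preceding trigger /ɣ/ is voiced, so /t͡ʃ/ must become voiced as well.
The voiced postalveolar affricate is [d͡ʒ], so /t͡ʃ/ → [d͡ʒ].
At the second juncture, /ɸ/ likewise becomes [β] adjacent to /d/.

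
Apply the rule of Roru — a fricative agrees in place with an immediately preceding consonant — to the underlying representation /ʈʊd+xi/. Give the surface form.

[ʈʊdsi]

/x/ is a voiceless velar fricative. The preceding trigger /d/ is alveolar, so /x/ must become alveolar as well.
The voiceless alveolar fricative is [s], so /x/ → [s].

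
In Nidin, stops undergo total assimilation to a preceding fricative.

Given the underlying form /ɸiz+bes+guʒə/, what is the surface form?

/b/ is the segment targeted by the rule; it sits immediately after /z/, so it assimilates completely and surfaces as [z].
At the second juncture, /g/ likewise becomes [s] adjacent to /s/.

[ɸizzessuʒə]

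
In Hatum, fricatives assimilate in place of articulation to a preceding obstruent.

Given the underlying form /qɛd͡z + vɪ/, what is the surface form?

/v/ is a voiced labiodental fricative. The preceding trigger /d͡z/ is alveolar, so /v/ must become alveolar as well.
A voiced alveolar fricative is [z], so the surface segment is [z].

[qɛd͡zzɪ]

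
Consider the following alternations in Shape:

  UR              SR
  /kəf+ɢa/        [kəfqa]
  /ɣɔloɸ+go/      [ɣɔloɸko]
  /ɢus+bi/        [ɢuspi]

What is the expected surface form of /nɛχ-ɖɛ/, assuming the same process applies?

The data show progressive voicing assimilation: /ɢ/ → [q] after /f/; /g/ → [k] after /ɸ/; /b/ → [p] after /s/. In each pair only voicing changes, matching the preceding consonant, while place and manner stay constant.
The rule targets /ɖ/ (voiced retroflex stop), which sits after the trigger /χ/ (voiceless).
A voiceless retroflex stop is [ʈ], so the surface segment is [ʈ].

[nɛχʈɛ]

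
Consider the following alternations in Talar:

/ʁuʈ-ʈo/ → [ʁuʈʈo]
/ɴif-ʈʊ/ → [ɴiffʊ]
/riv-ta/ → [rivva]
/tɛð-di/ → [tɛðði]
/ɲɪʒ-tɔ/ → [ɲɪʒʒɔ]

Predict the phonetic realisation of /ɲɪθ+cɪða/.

The data show progressive total assimilation (/ʈ/ → [f] after /f/; /t/ → [v] after /v/; /d/ → [ð] after /ð/; /t/ → [ʒ] after /ʒ/): in every case the target segment becomes identical to its preceding neighbour, copying more than a single feature.
In [ʁuʈʈo] the two consonants at the boundary are already identical (/ʈ/ + /ʈ/), so the rule applies vacuously and nothing changes.
/c/ is the segment targeted by the rule; it sits immediately after /θ/, so it assimilates completely and surfaces as [θ].

[ɲɪθθɪða]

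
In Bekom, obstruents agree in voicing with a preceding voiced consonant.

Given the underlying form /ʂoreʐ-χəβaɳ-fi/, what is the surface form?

[ʂoreʐʁəβaɳvi]

The rule targets /χ/ (voiceless uvular fricative), which sits after the trigger /ʐ/ (voiced).
Changing only its voicing to voiced gives [ʁ] — the voiced uvular fricative.
The same rule applies at the second boundary: /f/ → [v] next to /ɳ/.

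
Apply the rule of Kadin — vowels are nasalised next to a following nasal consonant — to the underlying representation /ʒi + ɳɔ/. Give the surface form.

[ʒĩɳɔ]

/i/ sits next to the nasal /ɳ/ and is therefore nasalised to [ĩ].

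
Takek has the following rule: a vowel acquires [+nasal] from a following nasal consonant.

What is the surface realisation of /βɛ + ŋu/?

[βɛ̃ŋu]

The vowel /ɛ/ is adjacent to the following nasal /ŋ/, so it acquires [+nasal] and surfaces as [ɛ̃].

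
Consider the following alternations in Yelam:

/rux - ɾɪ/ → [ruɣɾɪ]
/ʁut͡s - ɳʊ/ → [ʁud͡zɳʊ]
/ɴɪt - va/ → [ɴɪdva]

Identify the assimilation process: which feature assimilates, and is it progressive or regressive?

regressive voicing assimilation

Underlying /x/ is realised as [ɣ] next to /ɾ/; /ɾ/ itself does not change.
/x/ is voiceless while /ɾ/ is voiced; the output [ɣ] is voiced, matching the trigger — so the feature that spreads is voicing.
Place and manner are unchanged, so the assimilation is partial, not total.
The other alternating forms pattern the same way: /t͡s/ → [d͡z] before /ɳ/ (voiceless → voiced, matching voiced); /t/ → [d] before /v/ (voiceless → voiced, matching voiced) — only voicing changes, and always toward the following segment.
The trigger is the following segment, so the direction is regressive (anticipatory).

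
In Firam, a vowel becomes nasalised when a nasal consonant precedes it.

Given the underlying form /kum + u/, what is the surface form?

The vowel /u/ is adjacent to the preceding nasal /m/, so it acquires [+nasal] and surfaces as [ũ].

[kumũ]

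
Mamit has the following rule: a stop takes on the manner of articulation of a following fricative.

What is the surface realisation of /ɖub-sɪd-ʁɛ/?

[ɖuβsɪzʁɛ]

The rule targets /b/ (voiced bilabial stop), which sits before the trigger /s/ (fricative).
Changing only its manner to fricative gives [β] — the voiced bilabial fricative.
At the second juncture, /d/ likewise becomes [z] adjacent to /ʁ/.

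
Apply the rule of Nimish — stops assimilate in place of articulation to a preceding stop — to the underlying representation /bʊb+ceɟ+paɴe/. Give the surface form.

/c/ is a voiceless palatal stop. The preceding trigger /b/ is bilabial, so /c/ must become bilabial as well.
A voiceless bilabial stop is [p], so the surface segment is [p].
At the second juncture, /p/ likewise becomes [c] adjacent to /ɟ/.

[bʊbpeɟcaɴe]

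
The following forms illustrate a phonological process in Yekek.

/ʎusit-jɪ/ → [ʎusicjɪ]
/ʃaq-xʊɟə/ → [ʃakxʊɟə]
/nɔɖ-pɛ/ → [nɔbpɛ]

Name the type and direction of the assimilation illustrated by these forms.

regressive place assimilation

Comparing underlying and surface forms, /t/ → [c] is the alternation; the neighbouring /j/ is constant.
The change alveolar → palatal matches the place of the following /j/, identifying this as place assimilation.
Manner and voice are unchanged, so the assimilation is partial, not total.
The same holds elsewhere in the data: /q/ → [k] before /x/ (uvular → velar, matching velar); /ɖ/ → [b] before /p/ (retroflex → bilabial, matching bilabial) — only place changes, and always toward the following segment.
Since the segment that changes precedes the conditioning segment, the assimilation is regressive.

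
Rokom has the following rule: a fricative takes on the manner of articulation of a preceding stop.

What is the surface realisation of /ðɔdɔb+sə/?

The rule targets /s/ (voiceless alveolar fricative), which sits after the trigger /b/ (stop).
A voiceless alveolar stop is [t], so the surface segment is [t].

[ðɔdɔbtə]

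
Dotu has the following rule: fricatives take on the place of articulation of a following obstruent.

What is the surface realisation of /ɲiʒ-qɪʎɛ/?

/ʒ/ is a voiced postalveolar fricative. The following trigger /q/ is uvular, so /ʒ/ must become uvular as well.
Changing only its place to uvular gives [ʁ] — the voiced uvular fricative.

[ɲiʁqɪʎɛ]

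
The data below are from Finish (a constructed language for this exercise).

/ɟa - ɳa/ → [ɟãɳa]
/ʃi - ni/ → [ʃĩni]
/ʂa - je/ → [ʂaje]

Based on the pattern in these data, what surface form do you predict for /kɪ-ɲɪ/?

[kɪ̃ɲɪ]

The data show regressive nasality assimilation (vowel nasalisation): /a/ → [ã] before /ɳ/; /i/ → [ĩ] before /n/ — a vowel is nasalised by an immediately following nasal consonant.
No change occurs in [ʂaje] because the vowel at the boundary is adjacent to an oral consonant, not a nasal (/a/ next to /j/).
/ɪ/ sits next to the nasal /ɲ/ and is therefore nasalised to [ɪ̃].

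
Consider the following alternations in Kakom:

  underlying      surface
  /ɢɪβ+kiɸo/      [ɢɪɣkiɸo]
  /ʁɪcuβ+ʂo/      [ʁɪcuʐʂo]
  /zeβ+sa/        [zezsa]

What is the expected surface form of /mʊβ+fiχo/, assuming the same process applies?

The data show regressive place assimilation: /β/ → [ɣ] before /k/; /β/ → [ʐ] before /ʂ/; /β/ → [z] before /s/. In each pair only place changes, matching the following consonant, while manner and voice stay constant.
/β/ is a voiced bilabial fricative. The following trigger /f/ is labiodental, so /β/ must become labiodental as well.
A voiced labiodental fricative is [v], so the surface segment is [v].

[mʊvfiχo]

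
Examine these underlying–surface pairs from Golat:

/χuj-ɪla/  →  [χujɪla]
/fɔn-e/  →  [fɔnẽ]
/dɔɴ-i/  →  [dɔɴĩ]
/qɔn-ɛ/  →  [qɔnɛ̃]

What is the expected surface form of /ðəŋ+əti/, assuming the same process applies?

The data show progressive nasality assimilation (vowel nasalisation): /e/ → [ẽ] after /n/; /i/ → [ĩ] after /ɴ/; /ɛ/ → [ɛ̃] after /n/ — a vowel is nasalised by an immediately preceding nasal consonant.
No change occurs in [χujɪla] because the vowel at the boundary is adjacent to an oral consonant, not a nasal (/ɪ/ next to /j/).
The vowel /ə/ is adjacent to the preceding nasal /ŋ/, so it acquires [+nasal] and surfaces as [ə̃].

[ðəŋə̃ti]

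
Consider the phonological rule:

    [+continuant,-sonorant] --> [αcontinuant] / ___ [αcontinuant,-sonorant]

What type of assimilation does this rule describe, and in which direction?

The rule copies [continuant] (continuancy) from the environment onto the target fricatives; since [±continuant] encodes the stop/fricative manner contrast, the assimilating dimension is manner.
Since the environment is written after the underscore, the trigger follows the target; the direction is regressive.

regressive manner assimilation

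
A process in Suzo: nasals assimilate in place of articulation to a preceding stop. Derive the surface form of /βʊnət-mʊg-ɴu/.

[βʊnətnʊgŋu]

/m/ is a voiced bilabial nasal. The preceding trigger /t/ is alveolar, so /m/ must become alveolar as well.
A voiced alveolar nasal is [n], so the surface segment is [n].
The same rule applies at the second boundary: /ɴ/ → [ŋ] next to /g/.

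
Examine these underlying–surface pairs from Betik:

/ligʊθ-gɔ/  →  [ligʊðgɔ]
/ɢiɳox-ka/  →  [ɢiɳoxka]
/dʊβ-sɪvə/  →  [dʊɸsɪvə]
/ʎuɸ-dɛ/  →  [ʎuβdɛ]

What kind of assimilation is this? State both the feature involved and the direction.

regressive voicing assimilation

Comparing underlying and surface forms, /θ/ → [ð] is the alternation; the neighbouring /g/ is constant.
/θ/ is voiceless while /g/ is voiced; the output [ð] is voiced, matching the trigger — so the feature that spreads is voicing.
Place and manner are unchanged, so the assimilation is partial, not total.
The other alternating forms pattern the same way: /β/ → [ɸ] before /s/ (voiced → voiceless, matching voiceless); /ɸ/ → [β] before /d/ (voiceless → voiced, matching voiced) — only voicing changes, and always toward the following segment.
No alternation appears in [ɢiɳoxka]: there the adjacent consonants already agree in voicing (/x/ and /k/ are both voiceless), so this form is consistent with the same rule.
Since the segment that changes precedes the conditioning segment, the assimilation is regressive.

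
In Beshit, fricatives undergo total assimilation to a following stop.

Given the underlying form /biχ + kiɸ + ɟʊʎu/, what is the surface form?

/χ/ is the segment targeted by the rule; it sits immediately before /k/, so it assimilates completely and surfaces as [k].
The same rule applies at the second boundary: /ɸ/ → [ɟ] next to /ɟ/.

[bikkiɟɟʊʎu]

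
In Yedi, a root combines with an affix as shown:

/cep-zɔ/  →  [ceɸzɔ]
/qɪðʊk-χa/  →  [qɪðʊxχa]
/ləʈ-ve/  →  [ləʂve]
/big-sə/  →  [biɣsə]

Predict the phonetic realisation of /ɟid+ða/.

The data show regressive manner assimilation: /p/ → [ɸ] before /z/; /k/ → [x] before /χ/; /ʈ/ → [ʂ] before /v/; /g/ → [ɣ] before /s/. In each pair only manner changes, matching the following consonant, while place and voice stay constant.
/d/ is a voiced alveolar stop. The following trigger /ð/ is a fricative, so /d/ must become a fricative as well.
A voiced alveolar fricative is [z], so the surface segment is [z].

[ɟizða]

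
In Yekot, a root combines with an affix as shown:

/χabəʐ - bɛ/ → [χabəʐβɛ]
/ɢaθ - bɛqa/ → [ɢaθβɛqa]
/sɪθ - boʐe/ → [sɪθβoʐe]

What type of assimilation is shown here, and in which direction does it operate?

Comparing underlying and surface forms, /b/ → [β] is the alternation; the neighbouring /ʐ/ is constant.
The change stop → fricative matches the manner of the preceding /ʐ/, identifying this as manner assimilation.
Place and voice are unchanged, so the assimilation is partial, not total.
The other alternating form patterns the same way: /b/ → [β] after /θ/ (stop → fricative, matching a fricative) — only manner changes, and always toward the preceding segment.
Since the segment that changes follows the conditioning segment, the assimilation is progressive.

progressive manner assimilation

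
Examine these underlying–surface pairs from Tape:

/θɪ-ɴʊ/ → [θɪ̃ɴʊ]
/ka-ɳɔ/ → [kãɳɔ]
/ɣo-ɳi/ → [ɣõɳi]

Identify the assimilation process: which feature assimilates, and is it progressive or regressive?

The vowel /ɪ/ surfaces as nasalised [ɪ̃] next to the following nasal /ɴ/ — it has acquired the [+nasal] feature of its neighbour.
Likewise in the remaining data: /a/ → [ã] before /ɳ/; /o/ → [õ] before /ɳ/ — each time a vowel is nasalised next to a following nasal.
Because the conditioning nasal is to the right of the vowel that changes, the process is regressive (anticipatory).

regressive nasality assimilation (vowel nasalisation)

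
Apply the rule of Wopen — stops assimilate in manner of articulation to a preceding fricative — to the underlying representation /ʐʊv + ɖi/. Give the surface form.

The rule targets /ɖ/ (voiced retroflex stop), which sits after the trigger /v/ (fricative).
A voiced retroflex fricative is [ʐ], so the surface segment is [ʐ].

[ʐʊvʐi]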